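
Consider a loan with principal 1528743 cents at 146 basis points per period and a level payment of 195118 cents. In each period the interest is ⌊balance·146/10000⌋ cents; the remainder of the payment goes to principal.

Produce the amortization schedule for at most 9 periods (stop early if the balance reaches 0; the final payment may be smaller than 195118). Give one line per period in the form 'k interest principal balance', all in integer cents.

1 22319 172799 1355944
2 19796 175322 1180622
3 17237 177881 1002741
4 14640 180478 822263
5 12005 183113 639150
6 9331 185787 453363
7 6619 188499 264864
8 3867 191251 73613
9 1074 73613 0

1. interest=⌊1528743·146/10000⌋=22319; principal=195118-22319=172799; balance=1528743-172799=1355944
2. interest=⌊1355944·146/10000⌋=19796; principal=195118-19796=175322; balance=1355944-175322=1180622
3. interest=⌊1180622·146/10000⌋=17237; principal=195118-17237=177881; balance=1180622-177881=1002741
4. interest=⌊1002741·146/10000⌋=14640; principal=195118-14640=180478; balance=1002741-180478=822263
5. interest=⌊822263·146/10000⌋=12005; principal=195118-12005=183113; balance=822263-183113=639150
6. interest=⌊639150·146/10000⌋=9331; principal=195118-9331=185787; balance=639150-185787=453363
7. interest=⌊453363·146/10000⌋=6619; principal=195118-6619=188499; balance=453363-188499=264864
8. interest=⌊264864·146/10000⌋=3867; principal=195118-3867=191251; balance=264864-191251=73613
9. interest=⌊73613·146/10000⌋=1074; principal=min(195118-1074,73613)=73613; balance=73613-73613=0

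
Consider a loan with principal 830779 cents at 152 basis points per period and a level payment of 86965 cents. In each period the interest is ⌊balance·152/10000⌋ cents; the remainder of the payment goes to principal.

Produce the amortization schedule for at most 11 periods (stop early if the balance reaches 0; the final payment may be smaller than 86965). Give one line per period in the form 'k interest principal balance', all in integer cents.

1. interest=⌊830779·152/10000⌋=12627; principal=86965-12627=74338; balance=830779-74338=756441
2. interest=⌊756441·152/10000⌋=11497; principal=86965-11497=75468; balance=756441-75468=680973
3. interest=⌊680973·152/10000⌋=10350; principal=86965-10350=76615; balance=680973-76615=604358
4. interest=⌊604358·152/10000⌋=9186; principal=86965-9186=77779; balance=604358-77779=526579
5. interest=⌊526579·152/10000⌋=8004; principal=86965-8004=78961; balance=526579-78961=447618
6. interest=⌊447618·152/10000⌋=6803; principal=86965-6803=80162; balance=447618-80162=367456
7. interest=⌊367456·152/10000⌋=5585; principal=86965-5585=81380; balance=367456-81380=286076
8. interest=⌊286076·152/10000⌋=4348; principal=86965-4348=82617; balance=286076-82617=203459
9. interest=⌊203459·152/10000⌋=3092; principal=86965-3092=83873; balance=203459-83873=119586
10. interest=⌊119586·152/10000⌋=1817; principal=86965-1817=85148; balance=119586-85148=34438
11. interest=⌊34438·152/10000⌋=523; principal=min(86965-523,34438)=34438; balance=34438-34438=0

1 12627 74338 756441
2 11497 75468 680973
3 10350 76615 604358
4 9186 77779 526579
5 8004 78961 447618
6 6803 80162 367456
7 5585 81380 286076
8 4348 82617 203459
9 3092 83873 119586
10 1817 85148 34438
11 523 34438 0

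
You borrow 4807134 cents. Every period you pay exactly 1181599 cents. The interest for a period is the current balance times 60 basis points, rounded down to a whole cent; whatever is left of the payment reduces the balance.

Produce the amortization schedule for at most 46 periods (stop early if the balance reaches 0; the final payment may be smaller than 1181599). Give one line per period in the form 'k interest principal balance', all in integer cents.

1 28842 1152757 3654377
2 21926 1159673 2494704
3 14968 1166631 1328073
4 7968 1173631 154442
5 926 154442 0

1. interest=⌊4807134·60/10000⌋=28842; principal=1181599-28842=1152757; balance=4807134-1152757=3654377
2. interest=⌊3654377·60/10000⌋=21926; principal=1181599-21926=1159673; balance=3654377-1159673=2494704
3. interest=⌊2494704·60/10000⌋=14968; principal=1181599-14968=1166631; balance=2494704-1166631=1328073
4. interest=⌊1328073·60/10000⌋=7968; principal=1181599-7968=1173631; balance=1328073-1173631=154442
5. interest=⌊154442·60/10000⌋=926; principal=min(1181599-926,154442)=154442; balance=154442-154442=0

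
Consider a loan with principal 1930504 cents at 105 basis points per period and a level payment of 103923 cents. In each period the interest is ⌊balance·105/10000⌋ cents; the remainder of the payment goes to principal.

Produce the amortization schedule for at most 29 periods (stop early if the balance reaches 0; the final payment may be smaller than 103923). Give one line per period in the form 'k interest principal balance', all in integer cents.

1 20270 83653 1846851
2 19391 84532 1762319
3 18504 85419 1676900
4 17607 86316 1590584
5 16701 87222 1503362
6 15785 88138 1415224
7 14859 89064 1326160
8 13924 89999 1236161
9 12979 90944 1145217
10 12024 91899 1053318
11 11059 92864 960454
12 10084 93839 866615
13 9099 94824 771791
14 8103 95820 675971
15 7097 96826 579145
16 6081 97842 481303
17 5053 98870 382433
18 4015 99908 282525
19 2966 100957 181568
20 1906 102017 79551
21 835 79551 0

1. interest=⌊1930504·105/10000⌋=20270; principal=103923-20270=83653; balance=1930504-83653=1846851
2. interest=⌊1846851·105/10000⌋=19391; principal=103923-19391=84532; balance=1846851-84532=1762319
3. interest=⌊1762319·105/10000⌋=18504; principal=103923-18504=85419; balance=1762319-85419=1676900
4. interest=⌊1676900·105/10000⌋=17607; principal=103923-17607=86316; balance=1676900-86316=1590584
5. interest=⌊1590584·105/10000⌋=16701; principal=103923-16701=87222; balance=1590584-87222=1503362
6. interest=⌊1503362·105/10000⌋=15785; principal=103923-15785=88138; balance=1503362-88138=1415224
7. interest=⌊1415224·105/10000⌋=14859; principal=103923-14859=89064; balance=1415224-89064=1326160
8. interest=⌊1326160·105/10000⌋=13924; principal=103923-13924=89999; balance=1326160-89999=1236161
9. interest=⌊1236161·105/10000⌋=12979; principal=103923-12979=90944; balance=1236161-90944=1145217
10. interest=⌊1145217·105/10000⌋=12024; principal=103923-12024=91899; balance=1145217-91899=1053318
11. interest=⌊1053318·105/10000⌋=11059; principal=103923-11059=92864; balance=1053318-92864=960454
12. interest=⌊960454·105/10000⌋=10084; principal=103923-10084=93839; balance=960454-93839=866615
13. interest=⌊866615·105/10000⌋=9099; principal=103923-9099=94824; balance=866615-94824=771791
14. interest=⌊771791·105/10000⌋=8103; principal=103923-8103=95820; balance=771791-95820=675971
15. interest=⌊675971·105/10000⌋=7097; principal=103923-7097=96826; balance=675971-96826=579145
16. interest=⌊579145·105/10000⌋=6081; principal=103923-6081=97842; balance=579145-97842=481303
17. interest=⌊481303·105/10000⌋=5053; principal=103923-5053=98870; balance=481303-98870=382433
18. interest=⌊382433·105/10000⌋=4015; principal=103923-4015=99908; balance=382433-99908=282525
19. interest=⌊282525·105/10000⌋=2966; principal=103923-2966=100957; balance=282525-100957=181568
20. interest=⌊181568·105/10000⌋=1906; principal=103923-1906=102017; balance=181568-102017=79551
21. interest=⌊79551·105/10000⌋=835; principal=min(103923-835,79551)=79551; balance=79551-79551=0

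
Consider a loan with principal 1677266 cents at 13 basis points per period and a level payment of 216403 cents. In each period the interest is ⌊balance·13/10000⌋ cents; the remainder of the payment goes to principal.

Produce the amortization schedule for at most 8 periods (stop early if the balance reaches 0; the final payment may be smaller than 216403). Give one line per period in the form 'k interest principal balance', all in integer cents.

1 2180 214223 1463043
2 1901 214502 1248541
3 1623 214780 1033761
4 1343 215060 818701
5 1064 215339 603362
6 784 215619 387743
7 504 215899 171844
8 223 171844 0

1. interest=⌊1677266·13/10000⌋=2180; principal=216403-2180=214223; balance=1677266-214223=1463043
2. interest=⌊1463043·13/10000⌋=1901; principal=216403-1901=214502; balance=1463043-214502=1248541
3. interest=⌊1248541·13/10000⌋=1623; principal=216403-1623=214780; balance=1248541-214780=1033761
4. interest=⌊1033761·13/10000⌋=1343; principal=216403-1343=215060; balance=1033761-215060=818701
5. interest=⌊818701·13/10000⌋=1064; principal=216403-1064=215339; balance=818701-215339=603362
6. interest=⌊603362·13/10000⌋=784; principal=216403-784=215619; balance=603362-215619=387743
7. interest=⌊387743·13/10000⌋=504; principal=216403-504=215899; balance=387743-215899=171844
8. interest=⌊171844·13/10000⌋=223; principal=min(216403-223,171844)=171844; balance=171844-171844=0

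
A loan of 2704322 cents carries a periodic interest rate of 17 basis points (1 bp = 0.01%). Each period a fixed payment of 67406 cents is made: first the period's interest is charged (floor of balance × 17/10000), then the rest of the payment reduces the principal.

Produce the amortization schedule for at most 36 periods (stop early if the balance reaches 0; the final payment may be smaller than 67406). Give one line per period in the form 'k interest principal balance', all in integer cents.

1. interest=⌊2704322·17/10000⌋=4597; principal=67406-4597=62809; balance=2704322-62809=2641513
2. interest=⌊2641513·17/10000⌋=4490; principal=67406-4490=62916; balance=2641513-62916=2578597
3. interest=⌊2578597·17/10000⌋=4383; principal=67406-4383=63023; balance=2578597-63023=2515574
4. interest=⌊2515574·17/10000⌋=4276; principal=67406-4276=63130; balance=2515574-63130=2452444
5. interest=⌊2452444·17/10000⌋=4169; principal=67406-4169=63237; balance=2452444-63237=2389207
6. interest=⌊2389207·17/10000⌋=4061; principal=67406-4061=63345; balance=2389207-63345=2325862
7. interest=⌊2325862·17/10000⌋=3953; principal=67406-3953=63453; balance=2325862-63453=2262409
8. interest=⌊2262409·17/10000⌋=3846; principal=67406-3846=63560; balance=2262409-63560=2198849
9. interest=⌊2198849·17/10000⌋=3738; principal=67406-3738=63668; balance=2198849-63668=2135181
10. interest=⌊2135181·17/10000⌋=3629; principal=67406-3629=63777; balance=2135181-63777=2071404
11. interest=⌊2071404·17/10000⌋=3521; principal=67406-3521=63885; balance=2071404-63885=2007519
12. interest=⌊2007519·17/10000⌋=3412; principal=67406-3412=63994; balance=2007519-63994=1943525
13. interest=⌊1943525·17/10000⌋=3303; principal=67406-3303=64103; balance=1943525-64103=1879422
14. interest=⌊1879422·17/10000⌋=3195; principal=67406-3195=64211; balance=1879422-64211=1815211
15. interest=⌊1815211·17/10000⌋=3085; principal=67406-3085=64321; balance=1815211-64321=1750890
16. interest=⌊1750890·17/10000⌋=2976; principal=67406-2976=64430; balance=1750890-64430=1686460
17. interest=⌊1686460·17/10000⌋=2866; principal=67406-2866=64540; balance=1686460-64540=1621920
18. interest=⌊1621920·17/10000⌋=2757; principal=67406-2757=64649; balance=1621920-64649=1557271
19. interest=⌊1557271·17/10000⌋=2647; principal=67406-2647=64759; balance=1557271-64759=1492512
20. interest=⌊1492512·17/10000⌋=2537; principal=67406-2537=64869; balance=1492512-64869=1427643
21. interest=⌊1427643·17/10000⌋=2426; principal=67406-2426=64980; balance=1427643-64980=1362663
22. interest=⌊1362663·17/10000⌋=2316; principal=67406-2316=65090; balance=1362663-65090=1297573
23. interest=⌊1297573·17/10000⌋=2205; principal=67406-2205=65201; balance=1297573-65201=1232372
24. interest=⌊1232372·17/10000⌋=2095; principal=67406-2095=65311; balance=1232372-65311=1167061
25. interest=⌊1167061·17/10000⌋=1984; principal=67406-1984=65422; balance=1167061-65422=1101639
26. interest=⌊1101639·17/10000⌋=1872; principal=67406-1872=65534; balance=1101639-65534=1036105
27. interest=⌊1036105·17/10000⌋=1761; principal=67406-1761=65645; balance=1036105-65645=970460
28. interest=⌊970460·17/10000⌋=1649; principal=67406-1649=65757; balance=970460-65757=904703
29. interest=⌊904703·17/10000⌋=1537; principal=67406-1537=65869; balance=904703-65869=838834
30. interest=⌊838834·17/10000⌋=1426; principal=67406-1426=65980; balance=838834-65980=772854
31. interest=⌊772854·17/10000⌋=1313; principal=67406-1313=66093; balance=772854-66093=706761
32. interest=⌊706761·17/10000⌋=1201; principal=67406-1201=66205; balance=706761-66205=640556
33. interest=⌊640556·17/10000⌋=1088; principal=67406-1088=66318; balance=640556-66318=574238
34. interest=⌊574238·17/10000⌋=976; principal=67406-976=66430; balance=574238-66430=507808
35. interest=⌊507808·17/10000⌋=863; principal=67406-863=66543; balance=507808-66543=441265
36. interest=⌊441265·17/10000⌋=750; principal=67406-750=66656; balance=441265-66656=374609

1 4597 62809 2641513
2 4490 62916 2578597
3 4383 63023 2515574
4 4276 63130 2452444
5 4169 63237 2389207
6 4061 63345 2325862
7 3953 63453 2262409
8 3846 63560 2198849
9 3738 63668 2135181
10 3629 63777 2071404
11 3521 63885 2007519
12 3412 63994 1943525
13 3303 64103 1879422
14 3195 64211 1815211
15 3085 64321 1750890
16 2976 64430 1686460
17 2866 64540 1621920
18 2757 64649 1557271
19 2647 64759 1492512
20 2537 64869 1427643
21 2426 64980 1362663
22 2316 65090 1297573
23 2205 65201 1232372
24 2095 65311 1167061
25 1984 65422 1101639
26 1872 65534 1036105
27 1761 65645 970460
28 1649 65757 904703
29 1537 65869 838834
30 1426 65980 772854
31 1313 66093 706761
32 1201 66205 640556
33 1088 66318 574238
34 976 66430 507808
35 863 66543 441265
36 750 66656 374609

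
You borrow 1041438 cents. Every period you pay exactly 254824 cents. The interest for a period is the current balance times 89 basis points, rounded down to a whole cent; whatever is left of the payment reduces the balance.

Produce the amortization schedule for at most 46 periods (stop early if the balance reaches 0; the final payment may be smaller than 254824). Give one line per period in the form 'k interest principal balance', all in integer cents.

1. interest=⌊1041438·89/10000⌋=9268; principal=254824-9268=245556; balance=1041438-245556=795882
2. interest=⌊795882·89/10000⌋=7083; principal=254824-7083=247741; balance=795882-247741=548141
3. interest=⌊548141·89/10000⌋=4878; principal=254824-4878=249946; balance=548141-249946=298195
4. interest=⌊298195·89/10000⌋=2653; principal=254824-2653=252171; balance=298195-252171=46024
5. interest=⌊46024·89/10000⌋=409; principal=min(254824-409,46024)=46024; balance=46024-46024=0

1 9268 245556 795882
2 7083 247741 548141
3 4878 249946 298195
4 2653 252171 46024
5 409 46024 0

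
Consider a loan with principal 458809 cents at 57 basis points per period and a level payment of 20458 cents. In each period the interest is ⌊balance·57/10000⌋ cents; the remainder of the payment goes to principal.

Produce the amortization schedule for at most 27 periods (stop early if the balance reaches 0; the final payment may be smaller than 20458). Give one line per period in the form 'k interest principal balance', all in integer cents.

1 2615 17843 440966
2 2513 17945 423021
3 2411 18047 404974
4 2308 18150 386824
5 2204 18254 368570
6 2100 18358 350212
7 1996 18462 331750
8 1890 18568 313182
9 1785 18673 294509
10 1678 18780 275729
11 1571 18887 256842
12 1463 18995 237847
13 1355 19103 218744
14 1246 19212 199532
15 1137 19321 180211
16 1027 19431 160780
17 916 19542 141238
18 805 19653 121585
19 693 19765 101820
20 580 19878 81942
21 467 19991 61951
22 353 20105 41846
23 238 20220 21626
24 123 20335 1291
25 7 1291 0

1. interest=⌊458809·57/10000⌋=2615; principal=20458-2615=17843; balance=458809-17843=440966
2. interest=⌊440966·57/10000⌋=2513; principal=20458-2513=17945; balance=440966-17945=423021
3. interest=⌊423021·57/10000⌋=2411; principal=20458-2411=18047; balance=423021-18047=404974
4. interest=⌊404974·57/10000⌋=2308; principal=20458-2308=18150; balance=404974-18150=386824
5. interest=⌊386824·57/10000⌋=2204; principal=20458-2204=18254; balance=386824-18254=368570
6. interest=⌊368570·57/10000⌋=2100; principal=20458-2100=18358; balance=368570-18358=350212
7. interest=⌊350212·57/10000⌋=1996; principal=20458-1996=18462; balance=350212-18462=331750
8. interest=⌊331750·57/10000⌋=1890; principal=20458-1890=18568; balance=331750-18568=313182
9. interest=⌊313182·57/10000⌋=1785; principal=20458-1785=18673; balance=313182-18673=294509
10. interest=⌊294509·57/10000⌋=1678; principal=20458-1678=18780; balance=294509-18780=275729
11. interest=⌊275729·57/10000⌋=1571; principal=20458-1571=18887; balance=275729-18887=256842
12. interest=⌊256842·57/10000⌋=1463; principal=20458-1463=18995; balance=256842-18995=237847
13. interest=⌊237847·57/10000⌋=1355; principal=20458-1355=19103; balance=237847-19103=218744
14. interest=⌊218744·57/10000⌋=1246; principal=20458-1246=19212; balance=218744-19212=199532
15. interest=⌊199532·57/10000⌋=1137; principal=20458-1137=19321; balance=199532-19321=180211
16. interest=⌊180211·57/10000⌋=1027; principal=20458-1027=19431; balance=180211-19431=160780
17. interest=⌊160780·57/10000⌋=916; principal=20458-916=19542; balance=160780-19542=141238
18. interest=⌊141238·57/10000⌋=805; principal=20458-805=19653; balance=141238-19653=121585
19. interest=⌊121585·57/10000⌋=693; principal=20458-693=19765; balance=121585-19765=101820
20. interest=⌊101820·57/10000⌋=580; principal=20458-580=19878; balance=101820-19878=81942
21. interest=⌊81942·57/10000⌋=467; principal=20458-467=19991; balance=81942-19991=61951
22. interest=⌊61951·57/10000⌋=353; principal=20458-353=20105; balance=61951-20105=41846
23. interest=⌊41846·57/10000⌋=238; principal=20458-238=20220; balance=41846-20220=21626
24. interest=⌊21626·57/10000⌋=123; principal=20458-123=20335; balance=21626-20335=1291
25. interest=⌊1291·57/10000⌋=7; principal=min(20458-7,1291)=1291; balance=1291-1291=0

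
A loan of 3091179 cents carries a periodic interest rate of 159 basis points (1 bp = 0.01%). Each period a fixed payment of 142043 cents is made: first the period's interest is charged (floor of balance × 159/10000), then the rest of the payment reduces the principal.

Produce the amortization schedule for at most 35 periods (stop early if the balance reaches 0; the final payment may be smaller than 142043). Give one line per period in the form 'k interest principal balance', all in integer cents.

1 49149 92894 2998285
2 47672 94371 2903914
3 46172 95871 2808043
4 44647 97396 2710647
5 43099 98944 2611703
6 41526 100517 2511186
7 39927 102116 2409070
8 38304 103739 2305331
9 36654 105389 2199942
10 34979 107064 2092878
11 33276 108767 1984111
12 31547 110496 1873615
13 29790 112253 1761362
14 28005 114038 1647324
15 26192 115851 1531473
16 24350 117693 1413780
17 22479 119564 1294216
18 20578 121465 1172751
19 18646 123397 1049354
20 16684 125359 923995
21 14691 127352 796643
22 12666 129377 667266
23 10609 131434 535832
24 8519 133524 402308
25 6396 135647 266661
26 4239 137804 128857
27 2048 128857 0

1. interest=⌊3091179·159/10000⌋=49149; principal=142043-49149=92894; balance=3091179-92894=2998285
2. interest=⌊2998285·159/10000⌋=47672; principal=142043-47672=94371; balance=2998285-94371=2903914
3. interest=⌊2903914·159/10000⌋=46172; principal=142043-46172=95871; balance=2903914-95871=2808043
4. interest=⌊2808043·159/10000⌋=44647; principal=142043-44647=97396; balance=2808043-97396=2710647
5. interest=⌊2710647·159/10000⌋=43099; principal=142043-43099=98944; balance=2710647-98944=2611703
6. interest=⌊2611703·159/10000⌋=41526; principal=142043-41526=100517; balance=2611703-100517=2511186
7. interest=⌊2511186·159/10000⌋=39927; principal=142043-39927=102116; balance=2511186-102116=2409070
8. interest=⌊2409070·159/10000⌋=38304; principal=142043-38304=103739; balance=2409070-103739=2305331
9. interest=⌊2305331·159/10000⌋=36654; principal=142043-36654=105389; balance=2305331-105389=2199942
10. interest=⌊2199942·159/10000⌋=34979; principal=142043-34979=107064; balance=2199942-107064=2092878
11. interest=⌊2092878·159/10000⌋=33276; principal=142043-33276=108767; balance=2092878-108767=1984111
12. interest=⌊1984111·159/10000⌋=31547; principal=142043-31547=110496; balance=1984111-110496=1873615
13. interest=⌊1873615·159/10000⌋=29790; principal=142043-29790=112253; balance=1873615-112253=1761362
14. interest=⌊1761362·159/10000⌋=28005; principal=142043-28005=114038; balance=1761362-114038=1647324
15. interest=⌊1647324·159/10000⌋=26192; principal=142043-26192=115851; balance=1647324-115851=1531473
16. interest=⌊1531473·159/10000⌋=24350; principal=142043-24350=117693; balance=1531473-117693=1413780
17. interest=⌊1413780·159/10000⌋=22479; principal=142043-22479=119564; balance=1413780-119564=1294216
18. interest=⌊1294216·159/10000⌋=20578; principal=142043-20578=121465; balance=1294216-121465=1172751
19. interest=⌊1172751·159/10000⌋=18646; principal=142043-18646=123397; balance=1172751-123397=1049354
20. interest=⌊1049354·159/10000⌋=16684; principal=142043-16684=125359; balance=1049354-125359=923995
21. interest=⌊923995·159/10000⌋=14691; principal=142043-14691=127352; balance=923995-127352=796643
22. interest=⌊796643·159/10000⌋=12666; principal=142043-12666=129377; balance=796643-129377=667266
23. interest=⌊667266·159/10000⌋=10609; principal=142043-10609=131434; balance=667266-131434=535832
24. interest=⌊535832·159/10000⌋=8519; principal=142043-8519=133524; balance=535832-133524=402308
25. interest=⌊402308·159/10000⌋=6396; principal=142043-6396=135647; balance=402308-135647=266661
26. interest=⌊266661·159/10000⌋=4239; principal=142043-4239=137804; balance=266661-137804=128857
27. interest=⌊128857·159/10000⌋=2048; principal=min(142043-2048,128857)=128857; balance=128857-128857=0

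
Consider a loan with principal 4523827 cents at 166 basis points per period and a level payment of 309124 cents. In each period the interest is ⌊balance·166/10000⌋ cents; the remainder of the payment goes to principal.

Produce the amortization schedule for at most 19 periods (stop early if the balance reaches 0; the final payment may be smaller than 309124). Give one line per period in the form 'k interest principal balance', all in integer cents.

1 75095 234029 4289798
2 71210 237914 4051884
3 67261 241863 3810021
4 63246 245878 3564143
5 59164 249960 3314183
6 55015 254109 3060074
7 50797 258327 2801747
8 46509 262615 2539132
9 42149 266975 2272157
10 37717 271407 2000750
11 33212 275912 1724838
12 28632 280492 1444346
13 23976 285148 1159198
14 19242 289882 869316
15 14430 294694 574622
16 9538 299586 275036
17 4565 275036 0

1. interest=⌊4523827·166/10000⌋=75095; principal=309124-75095=234029; balance=4523827-234029=4289798
2. interest=⌊4289798·166/10000⌋=71210; principal=309124-71210=237914; balance=4289798-237914=4051884
3. interest=⌊4051884·166/10000⌋=67261; principal=309124-67261=241863; balance=4051884-241863=3810021
4. interest=⌊3810021·166/10000⌋=63246; principal=309124-63246=245878; balance=3810021-245878=3564143
5. interest=⌊3564143·166/10000⌋=59164; principal=309124-59164=249960; balance=3564143-249960=3314183
6. interest=⌊3314183·166/10000⌋=55015; principal=309124-55015=254109; balance=3314183-254109=3060074
7. interest=⌊3060074·166/10000⌋=50797; principal=309124-50797=258327; balance=3060074-258327=2801747
8. interest=⌊2801747·166/10000⌋=46509; principal=309124-46509=262615; balance=2801747-262615=2539132
9. interest=⌊2539132·166/10000⌋=42149; principal=309124-42149=266975; balance=2539132-266975=2272157
10. interest=⌊2272157·166/10000⌋=37717; principal=309124-37717=271407; balance=2272157-271407=2000750
11. interest=⌊2000750·166/10000⌋=33212; principal=309124-33212=275912; balance=2000750-275912=1724838
12. interest=⌊1724838·166/10000⌋=28632; principal=309124-28632=280492; balance=1724838-280492=1444346
13. interest=⌊1444346·166/10000⌋=23976; principal=309124-23976=285148; balance=1444346-285148=1159198
14. interest=⌊1159198·166/10000⌋=19242; principal=309124-19242=289882; balance=1159198-289882=869316
15. interest=⌊869316·166/10000⌋=14430; principal=309124-14430=294694; balance=869316-294694=574622
16. interest=⌊574622·166/10000⌋=9538; principal=309124-9538=299586; balance=574622-299586=275036
17. interest=⌊275036·166/10000⌋=4565; principal=min(309124-4565,275036)=275036; balance=275036-275036=0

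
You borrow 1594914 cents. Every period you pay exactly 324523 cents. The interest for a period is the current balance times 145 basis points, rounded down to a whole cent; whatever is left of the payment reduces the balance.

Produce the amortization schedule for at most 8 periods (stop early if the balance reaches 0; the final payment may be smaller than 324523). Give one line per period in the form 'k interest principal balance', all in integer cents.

1. interest=⌊1594914·145/10000⌋=23126; principal=324523-23126=301397; balance=1594914-301397=1293517
2. interest=⌊1293517·145/10000⌋=18755; principal=324523-18755=305768; balance=1293517-305768=987749
3. interest=⌊987749·145/10000⌋=14322; principal=324523-14322=310201; balance=987749-310201=677548
4. interest=⌊677548·145/10000⌋=9824; principal=324523-9824=314699; balance=677548-314699=362849
5. interest=⌊362849·145/10000⌋=5261; principal=324523-5261=319262; balance=362849-319262=43587
6. interest=⌊43587·145/10000⌋=632; principal=min(324523-632,43587)=43587; balance=43587-43587=0

1 23126 301397 1293517
2 18755 305768 987749
3 14322 310201 677548
4 9824 314699 362849
5 5261 319262 43587
6 632 43587 0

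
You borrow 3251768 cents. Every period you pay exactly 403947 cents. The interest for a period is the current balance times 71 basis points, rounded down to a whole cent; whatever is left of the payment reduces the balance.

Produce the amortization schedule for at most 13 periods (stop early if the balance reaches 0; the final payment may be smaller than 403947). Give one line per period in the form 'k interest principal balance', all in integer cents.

1. interest=⌊3251768·71/10000⌋=23087; principal=403947-23087=380860; balance=3251768-380860=2870908
2. interest=⌊2870908·71/10000⌋=20383; principal=403947-20383=383564; balance=2870908-383564=2487344
3. interest=⌊2487344·71/10000⌋=17660; principal=403947-17660=386287; balance=2487344-386287=2101057
4. interest=⌊2101057·71/10000⌋=14917; principal=403947-14917=389030; balance=2101057-389030=1712027
5. interest=⌊1712027·71/10000⌋=12155; principal=403947-12155=391792; balance=1712027-391792=1320235
6. interest=⌊1320235·71/10000⌋=9373; principal=403947-9373=394574; balance=1320235-394574=925661
7. interest=⌊925661·71/10000⌋=6572; principal=403947-6572=397375; balance=925661-397375=528286
8. interest=⌊528286·71/10000⌋=3750; principal=403947-3750=400197; balance=528286-400197=128089
9. interest=⌊128089·71/10000⌋=909; principal=min(403947-909,128089)=128089; balance=128089-128089=0

1 23087 380860 2870908
2 20383 383564 2487344
3 17660 386287 2101057
4 14917 389030 1712027
5 12155 391792 1320235
6 9373 394574 925661
7 6572 397375 528286
8 3750 400197 128089
9 909 128089 0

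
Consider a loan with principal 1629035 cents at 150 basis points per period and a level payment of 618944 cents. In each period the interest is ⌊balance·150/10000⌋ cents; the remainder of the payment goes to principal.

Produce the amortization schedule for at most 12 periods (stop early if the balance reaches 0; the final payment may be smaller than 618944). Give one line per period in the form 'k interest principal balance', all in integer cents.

1 24435 594509 1034526
2 15517 603427 431099
3 6466 431099 0

1. interest=⌊1629035·150/10000⌋=24435; principal=618944-24435=594509; balance=1629035-594509=1034526
2. interest=⌊1034526·150/10000⌋=15517; principal=618944-15517=603427; balance=1034526-603427=431099
3. interest=⌊431099·150/10000⌋=6466; principal=min(618944-6466,431099)=431099; balance=431099-431099=0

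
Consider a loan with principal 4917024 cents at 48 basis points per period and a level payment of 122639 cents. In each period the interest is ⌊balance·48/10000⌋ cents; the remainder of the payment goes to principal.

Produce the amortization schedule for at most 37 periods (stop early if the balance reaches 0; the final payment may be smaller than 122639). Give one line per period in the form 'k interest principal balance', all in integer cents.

1. interest=⌊4917024·48/10000⌋=23601; principal=122639-23601=99038; balance=4917024-99038=4817986
2. interest=⌊4817986·48/10000⌋=23126; principal=122639-23126=99513; balance=4817986-99513=4718473
3. interest=⌊4718473·48/10000⌋=22648; principal=122639-22648=99991; balance=4718473-99991=4618482
4. interest=⌊4618482·48/10000⌋=22168; principal=122639-22168=100471; balance=4618482-100471=4518011
5. interest=⌊4518011·48/10000⌋=21686; principal=122639-21686=100953; balance=4518011-100953=4417058
6. interest=⌊4417058·48/10000⌋=21201; principal=122639-21201=101438; balance=4417058-101438=4315620
7. interest=⌊4315620·48/10000⌋=20714; principal=122639-20714=101925; balance=4315620-101925=4213695
8. interest=⌊4213695·48/10000⌋=20225; principal=122639-20225=102414; balance=4213695-102414=4111281
9. interest=⌊4111281·48/10000⌋=19734; principal=122639-19734=102905; balance=4111281-102905=4008376
10. interest=⌊4008376·48/10000⌋=19240; principal=122639-19240=103399; balance=4008376-103399=3904977
11. interest=⌊3904977·48/10000⌋=18743; principal=122639-18743=103896; balance=3904977-103896=3801081
12. interest=⌊3801081·48/10000⌋=18245; principal=122639-18245=104394; balance=3801081-104394=3696687
13. interest=⌊3696687·48/10000⌋=17744; principal=122639-17744=104895; balance=3696687-104895=3591792
14. interest=⌊3591792·48/10000⌋=17240; principal=122639-17240=105399; balance=3591792-105399=3486393
15. interest=⌊3486393·48/10000⌋=16734; principal=122639-16734=105905; balance=3486393-105905=3380488
16. interest=⌊3380488·48/10000⌋=16226; principal=122639-16226=106413; balance=3380488-106413=3274075
17. interest=⌊3274075·48/10000⌋=15715; principal=122639-15715=106924; balance=3274075-106924=3167151
18. interest=⌊3167151·48/10000⌋=15202; principal=122639-15202=107437; balance=3167151-107437=3059714
19. interest=⌊3059714·48/10000⌋=14686; principal=122639-14686=107953; balance=3059714-107953=2951761
20. interest=⌊2951761·48/10000⌋=14168; principal=122639-14168=108471; balance=2951761-108471=2843290
21. interest=⌊2843290·48/10000⌋=13647; principal=122639-13647=108992; balance=2843290-108992=2734298
22. interest=⌊2734298·48/10000⌋=13124; principal=122639-13124=109515; balance=2734298-109515=2624783
23. interest=⌊2624783·48/10000⌋=12598; principal=122639-12598=110041; balance=2624783-110041=2514742
24. interest=⌊2514742·48/10000⌋=12070; principal=122639-12070=110569; balance=2514742-110569=2404173
25. interest=⌊2404173·48/10000⌋=11540; principal=122639-11540=111099; balance=2404173-111099=2293074
26. interest=⌊2293074·48/10000⌋=11006; principal=122639-11006=111633; balance=2293074-111633=2181441
27. interest=⌊2181441·48/10000⌋=10470; principal=122639-10470=112169; balance=2181441-112169=2069272
28. interest=⌊2069272·48/10000⌋=9932; principal=122639-9932=112707; balance=2069272-112707=1956565
29. interest=⌊1956565·48/10000⌋=9391; principal=122639-9391=113248; balance=1956565-113248=1843317
30. interest=⌊1843317·48/10000⌋=8847; principal=122639-8847=113792; balance=1843317-113792=1729525
31. interest=⌊1729525·48/10000⌋=8301; principal=122639-8301=114338; balance=1729525-114338=1615187
32. interest=⌊1615187·48/10000⌋=7752; principal=122639-7752=114887; balance=1615187-114887=1500300
33. interest=⌊1500300·48/10000⌋=7201; principal=122639-7201=115438; balance=1500300-115438=1384862
34. interest=⌊1384862·48/10000⌋=6647; principal=122639-6647=115992; balance=1384862-115992=1268870
35. interest=⌊1268870·48/10000⌋=6090; principal=122639-6090=116549; balance=1268870-116549=1152321
36. interest=⌊1152321·48/10000⌋=5531; principal=122639-5531=117108; balance=1152321-117108=1035213
37. interest=⌊1035213·48/10000⌋=4969; principal=122639-4969=117670; balance=1035213-117670=917543

1 23601 99038 4817986
2 23126 99513 4718473
3 22648 99991 4618482
4 22168 100471 4518011
5 21686 100953 4417058
6 21201 101438 4315620
7 20714 101925 4213695
8 20225 102414 4111281
9 19734 102905 4008376
10 19240 103399 3904977
11 18743 103896 3801081
12 18245 104394 3696687
13 17744 104895 3591792
14 17240 105399 3486393
15 16734 105905 3380488
16 16226 106413 3274075
17 15715 106924 3167151
18 15202 107437 3059714
19 14686 107953 2951761
20 14168 108471 2843290
21 13647 108992 2734298
22 13124 109515 2624783
23 12598 110041 2514742
24 12070 110569 2404173
25 11540 111099 2293074
26 11006 111633 2181441
27 10470 112169 2069272
28 9932 112707 1956565
29 9391 113248 1843317
30 8847 113792 1729525
31 8301 114338 1615187
32 7752 114887 1500300
33 7201 115438 1384862
34 6647 115992 1268870
35 6090 116549 1152321
36 5531 117108 1035213
37 4969 117670 917543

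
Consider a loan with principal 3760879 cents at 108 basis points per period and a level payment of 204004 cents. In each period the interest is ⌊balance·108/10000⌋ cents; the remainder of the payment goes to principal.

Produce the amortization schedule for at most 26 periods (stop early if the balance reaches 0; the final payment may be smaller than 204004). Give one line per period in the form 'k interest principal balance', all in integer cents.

1 40617 163387 3597492
2 38852 165152 3432340
3 37069 166935 3265405
4 35266 168738 3096667
5 33444 170560 2926107
6 31601 172403 2753704
7 29740 174264 2579440
8 27857 176147 2403293
9 25955 178049 2225244
10 24032 179972 2045272
11 22088 181916 1863356
12 20124 183880 1679476
13 18138 185866 1493610
14 16130 187874 1305736
15 14101 189903 1115833
16 12050 191954 923879
17 9977 194027 729852
18 7882 196122 533730
19 5764 198240 335490
20 3623 200381 135109
21 1459 135109 0

1. interest=⌊3760879·108/10000⌋=40617; principal=204004-40617=163387; balance=3760879-163387=3597492
2. interest=⌊3597492·108/10000⌋=38852; principal=204004-38852=165152; balance=3597492-165152=3432340
3. interest=⌊3432340·108/10000⌋=37069; principal=204004-37069=166935; balance=3432340-166935=3265405
4. interest=⌊3265405·108/10000⌋=35266; principal=204004-35266=168738; balance=3265405-168738=3096667
5. interest=⌊3096667·108/10000⌋=33444; principal=204004-33444=170560; balance=3096667-170560=2926107
6. interest=⌊2926107·108/10000⌋=31601; principal=204004-31601=172403; balance=2926107-172403=2753704
7. interest=⌊2753704·108/10000⌋=29740; principal=204004-29740=174264; balance=2753704-174264=2579440
8. interest=⌊2579440·108/10000⌋=27857; principal=204004-27857=176147; balance=2579440-176147=2403293
9. interest=⌊2403293·108/10000⌋=25955; principal=204004-25955=178049; balance=2403293-178049=2225244
10. interest=⌊2225244·108/10000⌋=24032; principal=204004-24032=179972; balance=2225244-179972=2045272
11. interest=⌊2045272·108/10000⌋=22088; principal=204004-22088=181916; balance=2045272-181916=1863356
12. interest=⌊1863356·108/10000⌋=20124; principal=204004-20124=183880; balance=1863356-183880=1679476
13. interest=⌊1679476·108/10000⌋=18138; principal=204004-18138=185866; balance=1679476-185866=1493610
14. interest=⌊1493610·108/10000⌋=16130; principal=204004-16130=187874; balance=1493610-187874=1305736
15. interest=⌊1305736·108/10000⌋=14101; principal=204004-14101=189903; balance=1305736-189903=1115833
16. interest=⌊1115833·108/10000⌋=12050; principal=204004-12050=191954; balance=1115833-191954=923879
17. interest=⌊923879·108/10000⌋=9977; principal=204004-9977=194027; balance=923879-194027=729852
18. interest=⌊729852·108/10000⌋=7882; principal=204004-7882=196122; balance=729852-196122=533730
19. interest=⌊533730·108/10000⌋=5764; principal=204004-5764=198240; balance=533730-198240=335490
20. interest=⌊335490·108/10000⌋=3623; principal=204004-3623=200381; balance=335490-200381=135109
21. interest=⌊135109·108/10000⌋=1459; principal=min(204004-1459,135109)=135109; balance=135109-135109=0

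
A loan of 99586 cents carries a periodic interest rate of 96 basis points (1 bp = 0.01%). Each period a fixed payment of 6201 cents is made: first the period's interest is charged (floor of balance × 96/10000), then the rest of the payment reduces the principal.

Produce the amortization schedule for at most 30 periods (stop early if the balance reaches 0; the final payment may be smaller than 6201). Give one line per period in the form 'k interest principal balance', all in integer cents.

1 956 5245 94341
2 905 5296 89045
3 854 5347 83698
4 803 5398 78300
5 751 5450 72850
6 699 5502 67348
7 646 5555 61793
8 593 5608 56185
9 539 5662 50523
10 485 5716 44807
11 430 5771 39036
12 374 5827 33209
13 318 5883 27326
14 262 5939 21387
15 205 5996 15391
16 147 6054 9337
17 89 6112 3225
18 30 3225 0

1. interest=⌊99586·96/10000⌋=956; principal=6201-956=5245; balance=99586-5245=94341
2. interest=⌊94341·96/10000⌋=905; principal=6201-905=5296; balance=94341-5296=89045
3. interest=⌊89045·96/10000⌋=854; principal=6201-854=5347; balance=89045-5347=83698
4. interest=⌊83698·96/10000⌋=803; principal=6201-803=5398; balance=83698-5398=78300
5. interest=⌊78300·96/10000⌋=751; principal=6201-751=5450; balance=78300-5450=72850
6. interest=⌊72850·96/10000⌋=699; principal=6201-699=5502; balance=72850-5502=67348
7. interest=⌊67348·96/10000⌋=646; principal=6201-646=5555; balance=67348-5555=61793
8. interest=⌊61793·96/10000⌋=593; principal=6201-593=5608; balance=61793-5608=56185
9. interest=⌊56185·96/10000⌋=539; principal=6201-539=5662; balance=56185-5662=50523
10. interest=⌊50523·96/10000⌋=485; principal=6201-485=5716; balance=50523-5716=44807
11. interest=⌊44807·96/10000⌋=430; principal=6201-430=5771; balance=44807-5771=39036
12. interest=⌊39036·96/10000⌋=374; principal=6201-374=5827; balance=39036-5827=33209
13. interest=⌊33209·96/10000⌋=318; principal=6201-318=5883; balance=33209-5883=27326
14. interest=⌊27326·96/10000⌋=262; principal=6201-262=5939; balance=27326-5939=21387
15. interest=⌊21387·96/10000⌋=205; principal=6201-205=5996; balance=21387-5996=15391
16. interest=⌊15391·96/10000⌋=147; principal=6201-147=6054; balance=15391-6054=9337
17. interest=⌊9337·96/10000⌋=89; principal=6201-89=6112; balance=9337-6112=3225
18. interest=⌊3225·96/10000⌋=30; principal=min(6201-30,3225)=3225; balance=3225-3225=0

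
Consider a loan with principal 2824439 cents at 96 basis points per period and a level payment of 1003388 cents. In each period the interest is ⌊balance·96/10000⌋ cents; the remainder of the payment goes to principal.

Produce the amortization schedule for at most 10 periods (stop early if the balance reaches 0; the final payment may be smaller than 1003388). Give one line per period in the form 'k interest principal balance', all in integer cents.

1. interest=⌊2824439·96/10000⌋=27114; principal=1003388-27114=976274; balance=2824439-976274=1848165
2. interest=⌊1848165·96/10000⌋=17742; principal=1003388-17742=985646; balance=1848165-985646=862519
3. interest=⌊862519·96/10000⌋=8280; principal=min(1003388-8280,862519)=862519; balance=862519-862519=0

1 27114 976274 1848165
2 17742 985646 862519
3 8280 862519 0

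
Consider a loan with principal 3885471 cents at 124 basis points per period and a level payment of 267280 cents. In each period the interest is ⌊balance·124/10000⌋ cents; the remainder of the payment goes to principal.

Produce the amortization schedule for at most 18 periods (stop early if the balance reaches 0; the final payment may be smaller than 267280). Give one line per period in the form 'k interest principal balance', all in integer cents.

1 48179 219101 3666370
2 45462 221818 3444552
3 42712 224568 3219984
4 39927 227353 2992631
5 37108 230172 2762459
6 34254 233026 2529433
7 31364 235916 2293517
8 28439 238841 2054676
9 25477 241803 1812873
10 22479 244801 1568072
11 19444 247836 1320236
12 16370 250910 1069326
13 13259 254021 815305
14 10109 257171 558134
15 6920 260360 297774
16 3692 263588 34186
17 423 34186 0

1. interest=⌊3885471·124/10000⌋=48179; principal=267280-48179=219101; balance=3885471-219101=3666370
2. interest=⌊3666370·124/10000⌋=45462; principal=267280-45462=221818; balance=3666370-221818=3444552
3. interest=⌊3444552·124/10000⌋=42712; principal=267280-42712=224568; balance=3444552-224568=3219984
4. interest=⌊3219984·124/10000⌋=39927; principal=267280-39927=227353; balance=3219984-227353=2992631
5. interest=⌊2992631·124/10000⌋=37108; principal=267280-37108=230172; balance=2992631-230172=2762459
6. interest=⌊2762459·124/10000⌋=34254; principal=267280-34254=233026; balance=2762459-233026=2529433
7. interest=⌊2529433·124/10000⌋=31364; principal=267280-31364=235916; balance=2529433-235916=2293517
8. interest=⌊2293517·124/10000⌋=28439; principal=267280-28439=238841; balance=2293517-238841=2054676
9. interest=⌊2054676·124/10000⌋=25477; principal=267280-25477=241803; balance=2054676-241803=1812873
10. interest=⌊1812873·124/10000⌋=22479; principal=267280-22479=244801; balance=1812873-244801=1568072
11. interest=⌊1568072·124/10000⌋=19444; principal=267280-19444=247836; balance=1568072-247836=1320236
12. interest=⌊1320236·124/10000⌋=16370; principal=267280-16370=250910; balance=1320236-250910=1069326
13. interest=⌊1069326·124/10000⌋=13259; principal=267280-13259=254021; balance=1069326-254021=815305
14. interest=⌊815305·124/10000⌋=10109; principal=267280-10109=257171; balance=815305-257171=558134
15. interest=⌊558134·124/10000⌋=6920; principal=267280-6920=260360; balance=558134-260360=297774
16. interest=⌊297774·124/10000⌋=3692; principal=267280-3692=263588; balance=297774-263588=34186
17. interest=⌊34186·124/10000⌋=423; principal=min(267280-423,34186)=34186; balance=34186-34186=0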